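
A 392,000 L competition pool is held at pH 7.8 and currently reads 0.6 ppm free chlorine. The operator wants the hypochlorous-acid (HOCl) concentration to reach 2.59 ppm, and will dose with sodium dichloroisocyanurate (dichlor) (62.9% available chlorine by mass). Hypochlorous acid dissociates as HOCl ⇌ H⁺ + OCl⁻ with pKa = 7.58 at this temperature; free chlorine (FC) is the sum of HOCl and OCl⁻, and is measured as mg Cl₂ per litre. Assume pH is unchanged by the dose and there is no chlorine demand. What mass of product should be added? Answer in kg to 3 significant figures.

3.92 kg

[OCl⁻]/[HOCl] = 10^(pH − pKa) = 10^(7.8 − 7.58) = 1.66; fraction as HOCl = 1/(1 + 1.66) = 0.376.
Free chlorine required for 2.59 ppm HOCl: 2.59 / 0.376 = 6.888 ppm.
FC to add: 6.888 − 0.6 = 6.288 mg/L as Cl₂.
Cl₂ equivalent: 6.288 mg/L × 392,000 L = 2465 g.
Product at 62.9% available Cl: 2465 / 0.629 = 3919 g.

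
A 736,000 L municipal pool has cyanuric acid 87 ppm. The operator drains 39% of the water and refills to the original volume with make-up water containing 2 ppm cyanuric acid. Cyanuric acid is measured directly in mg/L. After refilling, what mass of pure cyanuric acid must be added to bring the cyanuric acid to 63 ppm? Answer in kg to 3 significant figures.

6.73 kg

After draining 39% and refilling: 87 × 0.61 + 2 × 0.39 = 53.85 ppm.
Deficit to target: 63 − 53.85 = 9.15 mg/L.
Mass: 9.15 mg/L × 736,000 L = 6734 g cyanuric acid.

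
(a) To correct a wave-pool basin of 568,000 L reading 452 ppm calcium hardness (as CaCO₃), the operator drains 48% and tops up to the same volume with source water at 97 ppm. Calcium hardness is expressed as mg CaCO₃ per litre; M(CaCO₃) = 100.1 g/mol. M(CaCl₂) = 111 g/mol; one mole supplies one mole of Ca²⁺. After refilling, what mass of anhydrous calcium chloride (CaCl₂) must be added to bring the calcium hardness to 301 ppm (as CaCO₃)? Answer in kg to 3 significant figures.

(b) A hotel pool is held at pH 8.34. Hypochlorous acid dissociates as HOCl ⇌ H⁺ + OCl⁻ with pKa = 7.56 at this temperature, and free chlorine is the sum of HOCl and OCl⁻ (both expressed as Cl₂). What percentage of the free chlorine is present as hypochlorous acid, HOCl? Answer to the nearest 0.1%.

(a) After draining 48% and refilling: 452 × 0.52 + 97 × 0.48 = 281.6 ppm.
(a) Deficit to target: 301 − 281.6 = 19.4 mg/L.
(a) As CaCO₃: 19.4 mg/L × 568,000 L = 11,020 g; ÷ 100.1 = 110.1 mol Ca²⁺.
(a) Mass: 110.1 × 111 = 12,220 g.

(b) [OCl⁻]/[HOCl] = 10^(pH − pKa) = 10^(8.34 − 7.56) = 10^0.78 = 6.026.
(b) Fraction as HOCl = 1 / (1 + 6.026) = 0.1423.

(a) 12.2 kg; (b) 14.2%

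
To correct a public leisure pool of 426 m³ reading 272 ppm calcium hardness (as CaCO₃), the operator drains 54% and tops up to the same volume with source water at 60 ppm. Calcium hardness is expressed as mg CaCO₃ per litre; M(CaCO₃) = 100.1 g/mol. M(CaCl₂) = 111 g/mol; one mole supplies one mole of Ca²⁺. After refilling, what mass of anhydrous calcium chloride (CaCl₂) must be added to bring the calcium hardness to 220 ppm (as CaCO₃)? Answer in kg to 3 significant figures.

29.5 kg

Volume: 426 m³ = 426,000 L.
After draining 54% and refilling: 272 × 0.46 + 60 × 0.54 = 157.52 ppm.
Deficit to target: 220 − 157.52 = 62.48 mg/L.
As CaCO₃: 62.48 mg/L × 426,000 L = 26,620 g; ÷ 100.1 = 265.9 mol Ca²⁺.
Mass: 265.9 × 111 = 29,510 g.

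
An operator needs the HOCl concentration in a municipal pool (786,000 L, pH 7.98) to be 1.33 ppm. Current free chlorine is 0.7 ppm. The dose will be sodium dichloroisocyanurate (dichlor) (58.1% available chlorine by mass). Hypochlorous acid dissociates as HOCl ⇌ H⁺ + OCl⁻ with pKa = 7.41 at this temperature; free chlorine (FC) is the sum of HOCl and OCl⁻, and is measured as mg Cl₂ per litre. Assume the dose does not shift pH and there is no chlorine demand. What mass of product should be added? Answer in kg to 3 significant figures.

7.54 kg

[OCl⁻]/[HOCl] = 10^(pH − pKa) = 10^(7.98 − 7.41) = 3.715; fraction as HOCl = 1/(1 + 3.715) = 0.2121.
Free chlorine required for 1.33 ppm HOCl: 1.33 / 0.2121 = 6.271 ppm.
FC to add: 6.271 − 0.7 = 5.571 mg/L as Cl₂.
Cl₂ equivalent: 5.571 mg/L × 786,000 L = 4379 g.
Product at 58.1% available Cl: 4379 / 0.581 = 7537 g.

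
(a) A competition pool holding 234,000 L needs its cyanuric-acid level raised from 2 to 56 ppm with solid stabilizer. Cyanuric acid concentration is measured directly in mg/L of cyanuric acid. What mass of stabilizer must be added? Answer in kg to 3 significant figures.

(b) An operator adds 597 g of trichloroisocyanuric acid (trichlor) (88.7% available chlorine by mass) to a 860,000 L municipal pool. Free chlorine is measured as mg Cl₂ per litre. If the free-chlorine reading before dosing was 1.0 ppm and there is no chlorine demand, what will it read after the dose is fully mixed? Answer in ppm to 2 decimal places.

(a) CYA to add: (56 − 2) = 54 mg/L × 234,000 L = 12,640 g cyanuric acid.

(b) Available chlorine delivered: 597 g × 0.887 = 529.5 g as Cl₂.
(b) Concentration rise: 529.5 g / 860,000 L = 0.6157 mg/L = 0.62 ppm.
(b) Final FC: 1.0 + 0.62 = 1.62 ppm.

(a) 12.6 kg; (b) 1.62 ppm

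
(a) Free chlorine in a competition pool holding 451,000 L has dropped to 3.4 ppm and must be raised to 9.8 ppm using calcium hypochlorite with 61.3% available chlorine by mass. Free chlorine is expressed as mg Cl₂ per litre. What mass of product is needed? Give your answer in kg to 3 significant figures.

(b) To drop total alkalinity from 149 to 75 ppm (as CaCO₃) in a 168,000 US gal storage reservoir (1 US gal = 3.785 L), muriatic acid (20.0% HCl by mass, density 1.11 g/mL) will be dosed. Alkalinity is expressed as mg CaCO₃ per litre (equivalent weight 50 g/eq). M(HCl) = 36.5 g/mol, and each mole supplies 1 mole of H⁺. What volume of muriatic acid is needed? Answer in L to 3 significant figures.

(a) 4.71 kg; (b) 155 L

(a) Chlorine deficit: 9.8 − 3.4 = 6.4 ppm = 6.4 mg/L as Cl₂.
(a) Cl₂ equivalent needed: 6.4 mg/L × 451,000 L = 2,886,000 mg = 2886 g.
(a) Product at 61.3% available chlorine: 2886 / 0.613 = 4709 g.

(b) Volume: 168,000 US gal × 3.785 L/gal = 635,880 L.
(b) Alkalinity to neutralize: (149 − 75) = 74 mg/L as CaCO₃ × 635,880 L = 47,060 g as CaCO₃.
(b) Equivalents of H⁺ required: 47,060 ÷ 50 g/eq = 941.1 eq = 941.1 mol HCl.
(b) Mass of HCl: 941.1 × 36.5 = 34,350 g.
(b) Mass of 20.0% solution: 34,350 / 0.2 = 171,800 g.
(b) Volume: 171,800 g ÷ 1.11 g/mL = 154,700 mL.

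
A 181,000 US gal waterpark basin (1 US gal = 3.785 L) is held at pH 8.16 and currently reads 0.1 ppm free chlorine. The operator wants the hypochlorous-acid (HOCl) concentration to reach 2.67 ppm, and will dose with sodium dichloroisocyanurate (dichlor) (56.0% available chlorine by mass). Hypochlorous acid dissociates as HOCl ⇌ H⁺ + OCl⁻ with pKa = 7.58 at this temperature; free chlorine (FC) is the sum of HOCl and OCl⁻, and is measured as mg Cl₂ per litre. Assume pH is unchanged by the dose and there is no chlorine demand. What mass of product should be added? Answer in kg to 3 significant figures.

15.6 kg

Volume: 181,000 US gal × 3.785 L/gal = 685,085 L.
[OCl⁻]/[HOCl] = 10^(pH − pKa) = 10^(8.16 − 7.58) = 3.802; fraction as HOCl = 1/(1 + 3.802) = 0.2083.
Free chlorine required for 2.67 ppm HOCl: 2.67 / 0.2083 = 12.82 ppm.
FC to add: 12.82 − 0.1 = 12.72 mg/L as Cl₂.
Cl₂ equivalent: 12.72 mg/L × 685,085 L = 8715 g.
Product at 56.0% available Cl: 8715 / 0.56 = 15,560 g.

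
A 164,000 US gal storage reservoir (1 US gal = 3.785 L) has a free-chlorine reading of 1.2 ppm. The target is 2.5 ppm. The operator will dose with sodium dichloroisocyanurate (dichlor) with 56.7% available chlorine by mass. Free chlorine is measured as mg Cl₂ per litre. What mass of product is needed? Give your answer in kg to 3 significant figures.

Volume: 164,000 US gal × 3.785 L/gal = 620,740 L.
Chlorine deficit: 2.5 − 1.2 = 1.3 ppm = 1.3 mg/L as Cl₂.
Cl₂ equivalent needed: 1.3 mg/L × 620,740 L = 807,000 mg = 807 g.
Product at 56.7% available chlorine: 807 / 0.567 = 1423 g.

1.42 kg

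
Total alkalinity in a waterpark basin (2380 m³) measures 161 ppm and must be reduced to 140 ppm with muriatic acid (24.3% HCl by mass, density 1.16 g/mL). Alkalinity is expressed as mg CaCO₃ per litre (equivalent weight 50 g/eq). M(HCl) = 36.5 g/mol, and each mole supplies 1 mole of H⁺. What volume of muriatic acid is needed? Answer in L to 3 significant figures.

129 L

Volume: 2380 m³ = 2,380,000 L.
Alkalinity to neutralize: (161 − 140) = 21 mg/L as CaCO₃ × 2,380,000 L = 49,980 g as CaCO₃.
Equivalents of H⁺ required: 49,980 ÷ 50 g/eq = 999.6 eq = 999.6 mol HCl.
Mass of HCl: 999.6 × 36.5 = 36,490 g.
Mass of 24.3% solution: 36,490 / 0.243 = 150,100 g.
Volume: 150,100 g ÷ 1.16 g/mL = 129,400 mL.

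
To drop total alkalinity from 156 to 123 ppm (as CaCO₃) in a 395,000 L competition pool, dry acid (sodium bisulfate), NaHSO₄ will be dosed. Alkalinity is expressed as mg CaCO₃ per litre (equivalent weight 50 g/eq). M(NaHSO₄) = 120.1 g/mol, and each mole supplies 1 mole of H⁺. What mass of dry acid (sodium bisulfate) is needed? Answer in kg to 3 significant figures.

31.3 kg

Alkalinity to neutralize: (156 − 123) = 33 mg/L as CaCO₃ × 395,000 L = 13,040 g as CaCO₃.
Equivalents of H⁺ required: 13,040 ÷ 50 g/eq = 260.7 eq = 260.7 mol NaHSO₄.
Mass of NaHSO₄: 260.7 × 120.1 = 31,310 g.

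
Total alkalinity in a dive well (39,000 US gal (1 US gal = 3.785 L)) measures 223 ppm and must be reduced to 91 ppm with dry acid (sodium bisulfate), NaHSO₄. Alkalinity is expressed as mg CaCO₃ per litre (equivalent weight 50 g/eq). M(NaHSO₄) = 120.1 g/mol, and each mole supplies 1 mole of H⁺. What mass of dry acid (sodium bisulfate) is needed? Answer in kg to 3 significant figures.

Volume: 39,000 US gal × 3.785 L/gal = 147,615 L.
Alkalinity to neutralize: (223 − 91) = 132 mg/L as CaCO₃ × 147,615 L = 19,490 g as CaCO₃.
Equivalents of H⁺ required: 19,490 ÷ 50 g/eq = 389.7 eq = 389.7 mol NaHSO₄.
Mass of NaHSO₄: 389.7 × 120.1 = 46,800 g.

46.8 kg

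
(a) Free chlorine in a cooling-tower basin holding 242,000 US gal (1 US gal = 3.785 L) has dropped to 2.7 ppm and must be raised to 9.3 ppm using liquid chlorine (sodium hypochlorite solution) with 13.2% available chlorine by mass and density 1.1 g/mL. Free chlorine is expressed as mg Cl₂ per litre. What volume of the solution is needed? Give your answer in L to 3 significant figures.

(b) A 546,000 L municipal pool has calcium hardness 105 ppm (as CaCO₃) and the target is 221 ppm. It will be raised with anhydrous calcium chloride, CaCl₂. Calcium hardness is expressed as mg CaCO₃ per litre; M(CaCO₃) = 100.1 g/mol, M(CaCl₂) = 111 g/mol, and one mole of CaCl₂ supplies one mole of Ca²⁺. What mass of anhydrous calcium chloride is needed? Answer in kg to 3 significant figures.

(a) Volume: 242,000 US gal × 3.785 L/gal = 915,970 L.
(a) Chlorine deficit: 9.3 − 2.7 = 6.6 ppm = 6.6 mg/L as Cl₂.
(a) Cl₂ equivalent needed: 6.6 mg/L × 915,970 L = 6,045,000 mg = 6045 g.
(a) Product at 13.2% available chlorine: 6045 / 0.132 = 45,800 g.
(a) Volume at density 1.1 g/mL: 45,800 g ÷ 1.1 g/mL = 41,640 mL.

(b) Hardness to add: (221 − 105) = 116 mg/L as CaCO₃ × 546,000 L = 63,340 g as CaCO₃.
(b) Moles of Ca²⁺ (1 mol Ca²⁺ ≡ 1 mol CaCO₃): 63,340 / 100.1 g/mol = 632.7 mol.
(b) Mass of CaCl₂: 632.7 × 111 = 70,230 g.

(a) 41.6 L; (b) 70.2 kg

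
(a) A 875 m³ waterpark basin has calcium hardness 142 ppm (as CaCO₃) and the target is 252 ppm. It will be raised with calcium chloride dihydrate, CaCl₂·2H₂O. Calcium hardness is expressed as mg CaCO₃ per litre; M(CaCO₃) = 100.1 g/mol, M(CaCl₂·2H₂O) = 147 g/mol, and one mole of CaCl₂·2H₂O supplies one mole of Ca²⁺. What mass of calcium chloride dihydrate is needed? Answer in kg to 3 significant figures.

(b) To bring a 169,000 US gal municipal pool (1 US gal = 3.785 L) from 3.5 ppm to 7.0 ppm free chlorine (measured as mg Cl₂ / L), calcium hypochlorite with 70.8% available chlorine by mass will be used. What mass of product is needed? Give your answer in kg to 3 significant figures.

(a) Volume: 875 m³ = 875,000 L.
(a) Hardness to add: (252 − 142) = 110 mg/L as CaCO₃ × 875,000 L = 96,250 g as CaCO₃.
(a) Moles of Ca²⁺ (1 mol Ca²⁺ ≡ 1 mol CaCO₃): 96,250 / 100.1 g/mol = 961.5 mol.
(a) Mass of CaCl₂·2H₂O: 961.5 × 147 = 141,300 g.

(b) Volume: 169,000 US gal × 3.785 L/gal = 639,665 L.
(b) Chlorine deficit: 7.0 − 3.5 = 3.5 ppm = 3.5 mg/L as Cl₂.
(b) Cl₂ equivalent needed: 3.5 mg/L × 639,665 L = 2,239,000 mg = 2239 g.
(b) Product at 70.8% available chlorine: 2239 / 0.708 = 3162 g.

(a) 141 kg; (b) 3.16 kg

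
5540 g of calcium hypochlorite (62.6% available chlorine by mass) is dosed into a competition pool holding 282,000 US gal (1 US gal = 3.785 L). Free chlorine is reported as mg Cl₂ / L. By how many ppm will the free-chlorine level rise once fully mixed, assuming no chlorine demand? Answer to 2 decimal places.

Volume: 282,000 US gal × 3.785 L/gal = 1,067,370 L.
Available chlorine delivered: 5540 g × 0.626 = 3468 g as Cl₂.
Concentration rise: 3468 g / 1,067,370 L = 3.249 mg/L = 3.25 ppm.

3.25 ppm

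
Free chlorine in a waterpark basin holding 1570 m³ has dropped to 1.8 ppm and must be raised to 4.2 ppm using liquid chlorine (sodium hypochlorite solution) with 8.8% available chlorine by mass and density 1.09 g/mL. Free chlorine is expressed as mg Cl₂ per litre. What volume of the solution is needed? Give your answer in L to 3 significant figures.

Volume: 1570 m³ = 1,570,000 L.
Chlorine deficit: 4.2 − 1.8 = 2.4 ppm = 2.4 mg/L as Cl₂.
Cl₂ equivalent needed: 2.4 mg/L × 1,570,000 L = 3,768,000 mg = 3768 g.
Product at 8.8% available chlorine: 3768 / 0.088 = 42,820 g.
Volume at density 1.09 g/mL: 42,820 g ÷ 1.09 g/mL = 39,280 mL.

39.3 L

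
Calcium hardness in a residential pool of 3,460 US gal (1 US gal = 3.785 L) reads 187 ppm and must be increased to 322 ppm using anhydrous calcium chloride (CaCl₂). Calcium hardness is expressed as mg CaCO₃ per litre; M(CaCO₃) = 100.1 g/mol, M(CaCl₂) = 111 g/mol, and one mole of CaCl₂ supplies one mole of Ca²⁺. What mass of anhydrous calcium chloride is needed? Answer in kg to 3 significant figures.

1.96 kg

Volume: 3,460 US gal × 3.785 L/gal = 13,096 L.
Hardness to add: (322 − 187) = 135 mg/L as CaCO₃ × 13,096 L = 1768 g as CaCO₃.
Moles of Ca²⁺ (1 mol Ca²⁺ ≡ 1 mol CaCO₃): 1768 / 100.1 g/mol = 17.66 mol.
Mass of CaCl₂: 17.66 × 111 = 1960 g.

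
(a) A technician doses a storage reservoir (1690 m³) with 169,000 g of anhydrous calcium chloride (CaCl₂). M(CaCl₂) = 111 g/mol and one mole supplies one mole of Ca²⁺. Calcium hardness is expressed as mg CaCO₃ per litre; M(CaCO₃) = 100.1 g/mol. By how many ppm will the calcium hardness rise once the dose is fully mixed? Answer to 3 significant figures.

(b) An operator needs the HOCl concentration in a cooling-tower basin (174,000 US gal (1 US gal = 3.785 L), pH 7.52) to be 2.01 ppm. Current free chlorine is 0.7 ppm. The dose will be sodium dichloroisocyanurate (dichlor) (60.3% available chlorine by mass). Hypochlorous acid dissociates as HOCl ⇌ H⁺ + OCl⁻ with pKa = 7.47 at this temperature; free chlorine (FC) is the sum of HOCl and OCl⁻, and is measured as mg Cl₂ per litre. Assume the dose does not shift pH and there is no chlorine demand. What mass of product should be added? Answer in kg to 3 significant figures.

(a) Volume: 1690 m³ = 1,690,000 L.
(a) Moles of Ca²⁺: 169,000 g ÷ 111 g/mol = 1523 mol.
(a) As CaCO₃: 1523 mol × 100.1 g/mol = 152,400 g.
(a) Rise: 152,400 g / 1,690,000 L × 1000 = 90.18 mg/L.

(b) Volume: 174,000 US gal × 3.785 L/gal = 658,590 L.
(b) [OCl⁻]/[HOCl] = 10^(pH − pKa) = 10^(7.52 − 7.47) = 1.122; fraction as HOCl = 1/(1 + 1.122) = 0.4712.
(b) Free chlorine required for 2.01 ppm HOCl: 2.01 / 0.4712 = 4.265 ppm.
(b) FC to add: 4.265 − 0.7 = 3.565 mg/L as Cl₂.
(b) Cl₂ equivalent: 3.565 mg/L × 658,590 L = 2348 g.
(b) Product at 60.3% available Cl: 2348 / 0.603 = 3894 g.

(a) 90.2 ppm; (b) 3.89 kg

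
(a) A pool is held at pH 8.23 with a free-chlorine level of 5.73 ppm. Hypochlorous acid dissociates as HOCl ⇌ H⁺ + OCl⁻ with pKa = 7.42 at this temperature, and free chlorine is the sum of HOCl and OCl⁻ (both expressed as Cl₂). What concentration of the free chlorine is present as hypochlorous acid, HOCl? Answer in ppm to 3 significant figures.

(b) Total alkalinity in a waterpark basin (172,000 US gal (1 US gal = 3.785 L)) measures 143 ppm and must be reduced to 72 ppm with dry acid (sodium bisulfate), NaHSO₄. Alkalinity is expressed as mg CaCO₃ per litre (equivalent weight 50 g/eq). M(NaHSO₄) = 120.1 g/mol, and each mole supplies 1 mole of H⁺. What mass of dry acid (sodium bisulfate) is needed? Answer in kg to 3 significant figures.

(a) [OCl⁻]/[HOCl] = 10^(pH − pKa) = 10^(8.23 − 7.42) = 10^0.81 = 6.457.
(a) Fraction as HOCl = 1 / (1 + 6.457) = 0.1341.
(a) HOCl = 0.1341 × 5.73 ppm = 0.7685 ppm.

(b) Volume: 172,000 US gal × 3.785 L/gal = 651,020 L.
(b) Alkalinity to neutralize: (143 − 72) = 71 mg/L as CaCO₃ × 651,020 L = 46,220 g as CaCO₃.
(b) Equivalents of H⁺ required: 46,220 ÷ 50 g/eq = 924.4 eq = 924.4 mol NaHSO₄.
(b) Mass of NaHSO₄: 924.4 × 120.1 = 111,000 g.

(a) 0.768 ppm; (b) 111 kg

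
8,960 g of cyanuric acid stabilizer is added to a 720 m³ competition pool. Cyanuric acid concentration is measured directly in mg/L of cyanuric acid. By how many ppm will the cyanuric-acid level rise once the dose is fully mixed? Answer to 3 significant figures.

Volume: 720 m³ = 720,000 L.
Rise: 8,960 g / 720,000 L × 1000 = 12.44 mg/L.

12.4 ppm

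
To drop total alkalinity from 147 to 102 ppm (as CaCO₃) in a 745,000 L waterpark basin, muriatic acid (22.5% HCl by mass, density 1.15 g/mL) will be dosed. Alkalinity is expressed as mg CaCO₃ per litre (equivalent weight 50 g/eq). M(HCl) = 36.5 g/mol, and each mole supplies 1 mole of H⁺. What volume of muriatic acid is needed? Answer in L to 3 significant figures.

Alkalinity to neutralize: (147 − 102) = 45 mg/L as CaCO₃ × 745,000 L = 33,520 g as CaCO₃.
Equivalents of H⁺ required: 33,520 ÷ 50 g/eq = 670.5 eq = 670.5 mol HCl.
Mass of HCl: 670.5 × 36.5 = 24,470 g.
Mass of 22.5% solution: 24,470 / 0.225 = 108,800 g.
Volume: 108,800 g ÷ 1.15 g/mL = 94,580 mL.

94.6 L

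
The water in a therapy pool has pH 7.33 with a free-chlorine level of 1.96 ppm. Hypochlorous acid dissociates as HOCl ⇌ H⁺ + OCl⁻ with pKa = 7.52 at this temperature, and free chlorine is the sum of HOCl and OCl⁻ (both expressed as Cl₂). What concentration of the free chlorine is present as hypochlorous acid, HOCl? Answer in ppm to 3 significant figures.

1.19 ppm

[OCl⁻]/[HOCl] = 10^(pH − pKa) = 10^(7.33 − 7.52) = 10^-0.19 = 0.6457.
Fraction as HOCl = 1 / (1 + 0.6457) = 0.6077.
HOCl = 0.6077 × 1.96 ppm = 1.191 ppm.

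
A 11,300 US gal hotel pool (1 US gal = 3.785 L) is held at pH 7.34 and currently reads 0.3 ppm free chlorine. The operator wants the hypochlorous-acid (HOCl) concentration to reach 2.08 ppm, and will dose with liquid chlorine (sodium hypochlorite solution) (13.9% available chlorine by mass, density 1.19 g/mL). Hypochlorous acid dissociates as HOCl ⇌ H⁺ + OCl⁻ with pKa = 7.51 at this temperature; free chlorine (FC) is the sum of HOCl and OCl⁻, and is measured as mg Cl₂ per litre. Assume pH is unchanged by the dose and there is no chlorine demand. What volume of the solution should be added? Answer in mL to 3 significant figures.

824 mL

Volume: 11,300 US gal × 3.785 L/gal = 42,770 L.
[OCl⁻]/[HOCl] = 10^(pH − pKa) = 10^(7.34 − 7.51) = 0.6761; fraction as HOCl = 1/(1 + 0.6761) = 0.5966.
Free chlorine required for 2.08 ppm HOCl: 2.08 / 0.5966 = 3.486 ppm.
FC to add: 3.486 − 0.3 = 3.186 mg/L as Cl₂.
Cl₂ equivalent: 3.186 mg/L × 42,770 L = 136.3 g.
Product at 13.9% available Cl: 136.3 / 0.139 = 980.4 g.
Volume: 980.4 g ÷ 1.19 g/mL = 823.9 mL.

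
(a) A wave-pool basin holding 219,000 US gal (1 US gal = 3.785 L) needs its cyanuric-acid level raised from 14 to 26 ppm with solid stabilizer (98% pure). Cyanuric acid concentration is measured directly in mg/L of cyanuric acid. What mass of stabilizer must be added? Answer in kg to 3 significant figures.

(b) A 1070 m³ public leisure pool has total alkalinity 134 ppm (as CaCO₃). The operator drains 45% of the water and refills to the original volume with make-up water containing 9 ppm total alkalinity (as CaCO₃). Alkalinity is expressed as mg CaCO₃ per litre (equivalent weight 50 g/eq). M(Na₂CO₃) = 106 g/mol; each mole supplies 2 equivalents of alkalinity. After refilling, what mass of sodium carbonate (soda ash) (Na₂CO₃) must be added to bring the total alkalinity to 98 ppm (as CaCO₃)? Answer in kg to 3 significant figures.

(a) 10.1 kg; (b) 23.0 kg

(a) Volume: 219,000 US gal × 3.785 L/gal = 828,915 L.
(a) CYA to add: (26 − 14) = 12 mg/L × 828,915 L = 9947 g cyanuric acid.
(a) At 98% purity: 9947 / 0.98 = 10,150 g product.

(b) Volume: 1070 m³ = 1,070,000 L.
(b) After draining 45% and refilling: 134 × 0.55 + 9 × 0.45 = 77.75 ppm.
(b) Deficit to target: 98 − 77.75 = 20.25 mg/L.
(b) As CaCO₃: 20.25 mg/L × 1,070,000 L = 21,670 g; ÷ 50 g/eq ÷ 2 = 216.7 mol Na₂CO₃.
(b) Mass: 216.7 × 106 = 22,970 g.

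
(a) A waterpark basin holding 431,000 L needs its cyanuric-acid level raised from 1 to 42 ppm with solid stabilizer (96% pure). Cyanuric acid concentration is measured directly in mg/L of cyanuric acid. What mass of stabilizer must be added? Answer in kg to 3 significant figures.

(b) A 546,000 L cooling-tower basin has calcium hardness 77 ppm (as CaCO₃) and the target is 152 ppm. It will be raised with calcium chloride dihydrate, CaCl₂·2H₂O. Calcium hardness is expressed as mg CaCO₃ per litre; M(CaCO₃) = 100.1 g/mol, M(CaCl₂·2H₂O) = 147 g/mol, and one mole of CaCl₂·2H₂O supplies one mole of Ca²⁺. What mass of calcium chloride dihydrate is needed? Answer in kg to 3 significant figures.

(a) CYA to add: (42 − 1) = 41 mg/L × 431,000 L = 17,670 g cyanuric acid.
(a) At 96% purity: 17,670 / 0.96 = 18,410 g product.

(b) Hardness to add: (152 − 77) = 75 mg/L as CaCO₃ × 546,000 L = 40,950 g as CaCO₃.
(b) Moles of Ca²⁺ (1 mol Ca²⁺ ≡ 1 mol CaCO₃): 40,950 / 100.1 g/mol = 409.1 mol.
(b) Mass of CaCl₂·2H₂O: 409.1 × 147 = 60,140 g.

(a) 18.4 kg; (b) 60.1 kg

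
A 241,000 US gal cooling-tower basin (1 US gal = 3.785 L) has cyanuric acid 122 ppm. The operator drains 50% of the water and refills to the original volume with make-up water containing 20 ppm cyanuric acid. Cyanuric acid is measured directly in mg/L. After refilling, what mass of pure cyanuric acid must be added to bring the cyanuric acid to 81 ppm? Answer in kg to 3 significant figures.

Volume: 241,000 US gal × 3.785 L/gal = 912,185 L.
After draining 50% and refilling: 122 × 0.50 + 20 × 0.50 = 71 ppm.
Deficit to target: 81 − 71 = 10 mg/L.
Mass: 10 mg/L × 912,185 L = 9122 g cyanuric acid.

9.12 kg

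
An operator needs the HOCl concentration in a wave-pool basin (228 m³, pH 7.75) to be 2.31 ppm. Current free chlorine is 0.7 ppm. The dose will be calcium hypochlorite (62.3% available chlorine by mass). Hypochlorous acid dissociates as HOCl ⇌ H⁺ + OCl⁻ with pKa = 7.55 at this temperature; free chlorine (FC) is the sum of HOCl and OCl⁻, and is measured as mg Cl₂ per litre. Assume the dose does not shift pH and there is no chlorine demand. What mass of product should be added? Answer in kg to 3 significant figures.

Volume: 228 m³ = 228,000 L.
[OCl⁻]/[HOCl] = 10^(pH − pKa) = 10^(7.75 − 7.55) = 1.585; fraction as HOCl = 1/(1 + 1.585) = 0.3869.
Free chlorine required for 2.31 ppm HOCl: 2.31 / 0.3869 = 5.971 ppm.
FC to add: 5.971 − 0.7 = 5.271 mg/L as Cl₂.
Cl₂ equivalent: 5.271 mg/L × 228,000 L = 1202 g.
Product at 62.3% available Cl: 1202 / 0.623 = 1929 g.

1.93 kg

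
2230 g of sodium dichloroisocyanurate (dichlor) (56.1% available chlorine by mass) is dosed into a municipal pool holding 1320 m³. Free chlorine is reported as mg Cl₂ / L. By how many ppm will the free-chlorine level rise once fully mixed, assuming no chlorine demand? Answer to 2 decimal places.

Volume: 1320 m³ = 1,320,000 L.
Available chlorine delivered: 2230 g × 0.561 = 1251 g as Cl₂.
Concentration rise: 1251 g / 1,320,000 L = 0.9478 mg/L = 0.95 ppm.

0.95 ppm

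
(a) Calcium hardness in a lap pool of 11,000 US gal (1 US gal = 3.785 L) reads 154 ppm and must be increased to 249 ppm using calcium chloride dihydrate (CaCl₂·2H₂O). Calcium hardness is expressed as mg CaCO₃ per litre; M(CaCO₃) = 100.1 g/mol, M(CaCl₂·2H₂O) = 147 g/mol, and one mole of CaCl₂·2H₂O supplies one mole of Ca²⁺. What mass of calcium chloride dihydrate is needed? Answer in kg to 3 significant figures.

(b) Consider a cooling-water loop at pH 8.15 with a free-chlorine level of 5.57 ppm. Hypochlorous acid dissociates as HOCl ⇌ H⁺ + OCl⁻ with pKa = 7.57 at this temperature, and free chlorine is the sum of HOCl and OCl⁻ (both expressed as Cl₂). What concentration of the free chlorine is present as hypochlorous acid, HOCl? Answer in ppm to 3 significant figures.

(a) 5.81 kg; (b) 1.16 ppm

(a) Volume: 11,000 US gal × 3.785 L/gal = 41,635 L.
(a) Hardness to add: (249 − 154) = 95 mg/L as CaCO₃ × 41,635 L = 3955 g as CaCO₃.
(a) Moles of Ca²⁺ (1 mol Ca²⁺ ≡ 1 mol CaCO₃): 3955 / 100.1 g/mol = 39.51 mol.
(a) Mass of CaCl₂·2H₂O: 39.51 × 147 = 5809 g.

(b) [OCl⁻]/[HOCl] = 10^(pH − pKa) = 10^(8.15 − 7.57) = 10^0.58 = 3.802.
(b) Fraction as HOCl = 1 / (1 + 3.802) = 0.2083.
(b) HOCl = 0.2083 × 5.57 ppm = 1.16 ppm.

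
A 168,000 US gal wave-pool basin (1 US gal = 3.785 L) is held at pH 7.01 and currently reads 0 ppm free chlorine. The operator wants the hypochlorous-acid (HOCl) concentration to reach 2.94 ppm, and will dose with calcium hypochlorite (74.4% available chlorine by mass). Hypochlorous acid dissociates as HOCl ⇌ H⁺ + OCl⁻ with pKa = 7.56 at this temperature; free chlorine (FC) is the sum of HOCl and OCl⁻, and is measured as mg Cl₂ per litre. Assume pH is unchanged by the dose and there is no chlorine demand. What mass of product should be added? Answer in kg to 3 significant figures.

Volume: 168,000 US gal × 3.785 L/gal = 635,880 L.
[OCl⁻]/[HOCl] = 10^(pH − pKa) = 10^(7.01 − 7.56) = 0.2818; fraction as HOCl = 1/(1 + 0.2818) = 0.7801.
Free chlorine required for 2.94 ppm HOCl: 2.94 / 0.7801 = 3.769 ppm.
FC to add: 3.769 − 0 = 3.769 mg/L as Cl₂.
Cl₂ equivalent: 3.769 mg/L × 635,880 L = 2396 g.
Product at 74.4% available Cl: 2396 / 0.744 = 3221 g.

3.22 kg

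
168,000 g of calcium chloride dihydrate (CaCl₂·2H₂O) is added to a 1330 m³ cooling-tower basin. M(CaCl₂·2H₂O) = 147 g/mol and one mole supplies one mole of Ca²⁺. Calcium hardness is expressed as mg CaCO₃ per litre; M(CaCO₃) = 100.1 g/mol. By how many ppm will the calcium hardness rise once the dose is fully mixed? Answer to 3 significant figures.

Volume: 1330 m³ = 1,330,000 L.
Moles of Ca²⁺: 168,000 g ÷ 147 g/mol = 1143 mol.
As CaCO₃: 1143 mol × 100.1 g/mol = 114,400 g.
Rise: 114,400 g / 1,330,000 L × 1000 = 86.02 mg/L.

86.0 ppm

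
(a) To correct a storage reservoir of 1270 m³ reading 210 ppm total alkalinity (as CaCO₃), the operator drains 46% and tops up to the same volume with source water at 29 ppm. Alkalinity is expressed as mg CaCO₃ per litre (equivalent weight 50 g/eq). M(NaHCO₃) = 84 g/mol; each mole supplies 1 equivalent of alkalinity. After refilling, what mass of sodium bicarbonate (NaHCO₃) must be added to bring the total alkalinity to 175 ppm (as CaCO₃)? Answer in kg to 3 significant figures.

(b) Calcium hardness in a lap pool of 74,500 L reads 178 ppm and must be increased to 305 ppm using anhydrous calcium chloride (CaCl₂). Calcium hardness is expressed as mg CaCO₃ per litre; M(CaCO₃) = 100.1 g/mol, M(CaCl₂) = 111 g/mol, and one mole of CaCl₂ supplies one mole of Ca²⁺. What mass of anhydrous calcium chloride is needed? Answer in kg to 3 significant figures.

(a) 103 kg; (b) 10.5 kg

(a) Volume: 1270 m³ = 1,270,000 L.
(a) After draining 46% and refilling: 210 × 0.54 + 29 × 0.46 = 126.74 ppm.
(a) Deficit to target: 175 − 126.74 = 48.26 mg/L.
(a) As CaCO₃: 48.26 mg/L × 1,270,000 L = 61,290 g; ÷ 50 g/eq ÷ 1 = 1226 mol NaHCO₃.
(a) Mass: 1226 × 84 = 103,000 g.

(b) Hardness to add: (305 − 178) = 127 mg/L as CaCO₃ × 74,500 L = 9462 g as CaCO₃.
(b) Moles of Ca²⁺ (1 mol Ca²⁺ ≡ 1 mol CaCO₃): 9462 / 100.1 g/mol = 94.52 mol.
(b) Mass of CaCl₂: 94.52 × 111 = 10,490 g.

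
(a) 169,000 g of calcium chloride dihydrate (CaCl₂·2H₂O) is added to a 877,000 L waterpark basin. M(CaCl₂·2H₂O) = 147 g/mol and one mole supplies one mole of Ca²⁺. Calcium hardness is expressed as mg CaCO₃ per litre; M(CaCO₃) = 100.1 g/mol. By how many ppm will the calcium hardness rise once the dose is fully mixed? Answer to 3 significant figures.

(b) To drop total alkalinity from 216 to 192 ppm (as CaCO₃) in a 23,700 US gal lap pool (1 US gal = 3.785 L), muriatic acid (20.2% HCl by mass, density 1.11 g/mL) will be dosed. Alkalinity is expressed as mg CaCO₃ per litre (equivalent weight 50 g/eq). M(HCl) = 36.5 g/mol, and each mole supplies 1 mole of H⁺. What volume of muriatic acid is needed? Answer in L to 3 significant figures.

(a) Moles of Ca²⁺: 169,000 g ÷ 147 g/mol = 1150 mol.
(a) As CaCO₃: 1150 mol × 100.1 g/mol = 115,100 g.
(a) Rise: 115,100 g / 877,000 L × 1000 = 131.2 mg/L.

(b) Volume: 23,700 US gal × 3.785 L/gal = 89,704 L.
(b) Alkalinity to neutralize: (216 − 192) = 24 mg/L as CaCO₃ × 89,704 L = 2153 g as CaCO₃.
(b) Equivalents of H⁺ required: 2153 ÷ 50 g/eq = 43.06 eq = 43.06 mol HCl.
(b) Mass of HCl: 43.06 × 36.5 = 1572 g.
(b) Mass of 20.2% solution: 1572 / 0.202 = 7780 g.
(b) Volume: 7780 g ÷ 1.11 g/mL = 7009 mL.

(a) 131 ppm; (b) 7.01 L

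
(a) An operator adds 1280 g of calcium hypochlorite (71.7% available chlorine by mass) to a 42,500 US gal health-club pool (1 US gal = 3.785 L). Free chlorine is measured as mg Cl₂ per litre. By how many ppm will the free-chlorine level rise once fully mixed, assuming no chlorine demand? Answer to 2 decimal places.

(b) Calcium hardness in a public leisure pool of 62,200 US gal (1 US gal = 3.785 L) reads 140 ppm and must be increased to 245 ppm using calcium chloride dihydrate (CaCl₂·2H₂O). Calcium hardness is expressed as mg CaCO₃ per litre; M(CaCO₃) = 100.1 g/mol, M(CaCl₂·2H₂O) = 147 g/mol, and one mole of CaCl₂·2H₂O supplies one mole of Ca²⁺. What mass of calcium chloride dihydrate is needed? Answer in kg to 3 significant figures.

(a) Volume: 42,500 US gal × 3.785 L/gal = 160,862 L.
(a) Available chlorine delivered: 1280 g × 0.717 = 917.8 g as Cl₂.
(a) Concentration rise: 917.8 g / 160,862 L = 5.705 mg/L = 5.71 ppm.

(b) Volume: 62,200 US gal × 3.785 L/gal = 235,427 L.
(b) Hardness to add: (245 − 140) = 105 mg/L as CaCO₃ × 235,427 L = 24,720 g as CaCO₃.
(b) Moles of Ca²⁺ (1 mol Ca²⁺ ≡ 1 mol CaCO₃): 24,720 / 100.1 g/mol = 247 mol.
(b) Mass of CaCl₂·2H₂O: 247 × 147 = 36,300 g.

(a) 5.71 ppm; (b) 36.3 kg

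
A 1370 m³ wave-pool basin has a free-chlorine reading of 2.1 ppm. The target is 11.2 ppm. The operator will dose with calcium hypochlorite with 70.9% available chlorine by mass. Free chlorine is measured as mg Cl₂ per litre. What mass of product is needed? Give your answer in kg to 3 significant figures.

Volume: 1370 m³ = 1,370,000 L.
Chlorine deficit: 11.2 − 2.1 = 9.1 ppm = 9.1 mg/L as Cl₂.
Cl₂ equivalent needed: 9.1 mg/L × 1,370,000 L = 12,470,000 mg = 12,470 g.
Product at 70.9% available chlorine: 12,470 / 0.709 = 17,580 g.

17.6 kg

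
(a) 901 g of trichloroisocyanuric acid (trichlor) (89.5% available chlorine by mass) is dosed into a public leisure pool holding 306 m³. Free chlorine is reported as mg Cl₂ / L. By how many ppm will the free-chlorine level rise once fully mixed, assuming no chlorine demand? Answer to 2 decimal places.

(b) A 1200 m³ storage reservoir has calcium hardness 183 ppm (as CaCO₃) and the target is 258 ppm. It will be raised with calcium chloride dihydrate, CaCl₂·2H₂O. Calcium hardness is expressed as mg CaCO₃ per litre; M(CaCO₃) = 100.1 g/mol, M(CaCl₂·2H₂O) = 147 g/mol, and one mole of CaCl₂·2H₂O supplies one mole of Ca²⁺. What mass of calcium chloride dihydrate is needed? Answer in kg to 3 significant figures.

(a) Volume: 306 m³ = 306,000 L.
(a) Available chlorine delivered: 901 g × 0.895 = 806.4 g as Cl₂.
(a) Concentration rise: 806.4 g / 306,000 L = 2.635 mg/L = 2.64 ppm.

(b) Volume: 1200 m³ = 1,200,000 L.
(b) Hardness to add: (258 − 183) = 75 mg/L as CaCO₃ × 1,200,000 L = 90,000 g as CaCO₃.
(b) Moles of Ca²⁺ (1 mol Ca²⁺ ≡ 1 mol CaCO₃): 90,000 / 100.1 g/mol = 899.1 mol.
(b) Mass of CaCl₂·2H₂O: 899.1 × 147 = 132,200 g.

(a) 2.64 ppm; (b) 132 kg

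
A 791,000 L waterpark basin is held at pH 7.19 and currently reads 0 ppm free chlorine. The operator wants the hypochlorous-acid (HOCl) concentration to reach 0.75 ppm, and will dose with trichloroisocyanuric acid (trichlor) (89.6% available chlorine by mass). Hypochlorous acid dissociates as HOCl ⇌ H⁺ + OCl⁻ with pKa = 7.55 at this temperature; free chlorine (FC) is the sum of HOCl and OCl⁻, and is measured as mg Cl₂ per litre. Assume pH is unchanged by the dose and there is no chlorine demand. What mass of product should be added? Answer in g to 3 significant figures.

951 g

[OCl⁻]/[HOCl] = 10^(pH − pKa) = 10^(7.19 − 7.55) = 0.4365; fraction as HOCl = 1/(1 + 0.4365) = 0.6961.
Free chlorine required for 0.75 ppm HOCl: 0.75 / 0.6961 = 1.077 ppm.
FC to add: 1.077 − 0 = 1.077 mg/L as Cl₂.
Cl₂ equivalent: 1.077 mg/L × 791,000 L = 852.2 g.
Product at 89.6% available Cl: 852.2 / 0.896 = 951.1 g.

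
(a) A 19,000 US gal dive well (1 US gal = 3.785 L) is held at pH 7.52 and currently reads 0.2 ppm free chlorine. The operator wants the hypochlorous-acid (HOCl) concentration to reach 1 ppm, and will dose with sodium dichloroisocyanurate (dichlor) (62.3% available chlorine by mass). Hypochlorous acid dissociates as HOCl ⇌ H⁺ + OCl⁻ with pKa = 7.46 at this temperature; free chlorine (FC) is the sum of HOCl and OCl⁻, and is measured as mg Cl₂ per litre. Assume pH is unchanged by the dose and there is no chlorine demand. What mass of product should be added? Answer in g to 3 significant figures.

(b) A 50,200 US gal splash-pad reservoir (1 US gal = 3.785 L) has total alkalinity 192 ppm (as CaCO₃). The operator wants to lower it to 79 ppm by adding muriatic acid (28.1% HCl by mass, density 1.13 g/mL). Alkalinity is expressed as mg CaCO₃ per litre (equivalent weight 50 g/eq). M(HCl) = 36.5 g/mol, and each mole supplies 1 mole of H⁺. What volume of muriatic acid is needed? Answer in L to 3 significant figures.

(a) 225 g; (b) 49.4 L

(a) Volume: 19,000 US gal × 3.785 L/gal = 71,915 L.
(a) [OCl⁻]/[HOCl] = 10^(pH − pKa) = 10^(7.52 − 7.46) = 1.148; fraction as HOCl = 1/(1 + 1.148) = 0.4655.
(a) Free chlorine required for 1 ppm HOCl: 1 / 0.4655 = 2.148 ppm.
(a) FC to add: 2.148 − 0.2 = 1.948 mg/L as Cl₂.
(a) Cl₂ equivalent: 1.948 mg/L × 71,915 L = 140.1 g.
(a) Product at 62.3% available Cl: 140.1 / 0.623 = 224.9 g.

(b) Volume: 50,200 US gal × 3.785 L/gal = 190,007 L.
(b) Alkalinity to neutralize: (192 − 79) = 113 mg/L as CaCO₃ × 190,007 L = 21,470 g as CaCO₃.
(b) Equivalents of H⁺ required: 21,470 ÷ 50 g/eq = 429.4 eq = 429.4 mol HCl.
(b) Mass of HCl: 429.4 × 36.5 = 15,670 g.
(b) Mass of 28.1% solution: 15,670 / 0.281 = 55,780 g.
(b) Volume: 55,780 g ÷ 1.13 g/mL = 49,360 mL.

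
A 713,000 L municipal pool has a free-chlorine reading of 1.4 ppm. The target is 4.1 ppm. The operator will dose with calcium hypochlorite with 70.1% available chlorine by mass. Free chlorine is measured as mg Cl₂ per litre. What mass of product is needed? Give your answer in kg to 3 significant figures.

Chlorine deficit: 4.1 − 1.4 = 2.7 ppm = 2.7 mg/L as Cl₂.
Cl₂ equivalent needed: 2.7 mg/L × 713,000 L = 1,925,000 mg = 1925 g.
Product at 70.1% available chlorine: 1925 / 0.701 = 2746 g.

2.75 kg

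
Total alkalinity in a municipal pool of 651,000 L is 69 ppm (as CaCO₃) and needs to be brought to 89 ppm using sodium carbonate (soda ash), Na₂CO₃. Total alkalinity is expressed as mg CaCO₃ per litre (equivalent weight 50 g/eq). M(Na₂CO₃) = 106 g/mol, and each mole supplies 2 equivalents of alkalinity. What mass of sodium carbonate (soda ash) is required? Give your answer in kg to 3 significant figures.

Alkalinity to add: (89 − 69) = 20 mg/L as CaCO₃ × 651,000 L = 13,020 g as CaCO₃.
Equivalents: 13,020 g ÷ 50 g/eq = 260.4 eq.
Each mole of Na₂CO₃ supplies 2 eq, so 260.4 / 2 = 130.2 mol.
Mass: 130.2 mol × 106 g/mol = 13,800 g.

13.8 kg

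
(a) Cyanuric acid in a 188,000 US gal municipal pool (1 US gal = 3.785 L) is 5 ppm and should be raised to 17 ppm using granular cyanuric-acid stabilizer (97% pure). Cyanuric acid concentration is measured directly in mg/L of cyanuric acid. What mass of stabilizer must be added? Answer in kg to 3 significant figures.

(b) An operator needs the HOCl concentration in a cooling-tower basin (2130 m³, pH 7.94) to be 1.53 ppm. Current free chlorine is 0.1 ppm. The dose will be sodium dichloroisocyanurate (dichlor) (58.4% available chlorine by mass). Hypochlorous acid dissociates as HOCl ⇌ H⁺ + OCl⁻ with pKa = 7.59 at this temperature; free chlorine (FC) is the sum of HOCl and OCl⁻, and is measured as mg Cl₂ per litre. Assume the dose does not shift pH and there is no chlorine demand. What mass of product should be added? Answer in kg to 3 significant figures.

(a) Volume: 188,000 US gal × 3.785 L/gal = 711,580 L.
(a) CYA to add: (17 − 5) = 12 mg/L × 711,580 L = 8539 g cyanuric acid.
(a) At 97% purity: 8539 / 0.97 = 8803 g product.

(b) Volume: 2130 m³ = 2,130,000 L.
(b) [OCl⁻]/[HOCl] = 10^(pH − pKa) = 10^(7.94 − 7.59) = 2.239; fraction as HOCl = 1/(1 + 2.239) = 0.3088.
(b) Free chlorine required for 1.53 ppm HOCl: 1.53 / 0.3088 = 4.955 ppm.
(b) FC to add: 4.955 − 0.1 = 4.855 mg/L as Cl₂.
(b) Cl₂ equivalent: 4.855 mg/L × 2,130,000 L = 10,340 g.
(b) Product at 58.4% available Cl: 10,340 / 0.584 = 17,710 g.

(a) 8.80 kg; (b) 17.7 kg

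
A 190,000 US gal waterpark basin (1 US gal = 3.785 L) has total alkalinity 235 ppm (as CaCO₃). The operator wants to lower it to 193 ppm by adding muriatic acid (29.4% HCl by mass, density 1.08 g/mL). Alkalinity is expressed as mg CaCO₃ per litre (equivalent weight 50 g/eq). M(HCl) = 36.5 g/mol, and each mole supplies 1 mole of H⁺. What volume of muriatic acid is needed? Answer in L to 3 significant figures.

69.4 L

Volume: 190,000 US gal × 3.785 L/gal = 719,150 L.
Alkalinity to neutralize: (235 − 193) = 42 mg/L as CaCO₃ × 719,150 L = 30,200 g as CaCO₃.
Equivalents of H⁺ required: 30,200 ÷ 50 g/eq = 604.1 eq = 604.1 mol HCl.
Mass of HCl: 604.1 × 36.5 = 22,050 g.
Mass of 29.4% solution: 22,050 / 0.294 = 75,000 g.
Volume: 75,000 g ÷ 1.08 g/mL = 69,440 mL.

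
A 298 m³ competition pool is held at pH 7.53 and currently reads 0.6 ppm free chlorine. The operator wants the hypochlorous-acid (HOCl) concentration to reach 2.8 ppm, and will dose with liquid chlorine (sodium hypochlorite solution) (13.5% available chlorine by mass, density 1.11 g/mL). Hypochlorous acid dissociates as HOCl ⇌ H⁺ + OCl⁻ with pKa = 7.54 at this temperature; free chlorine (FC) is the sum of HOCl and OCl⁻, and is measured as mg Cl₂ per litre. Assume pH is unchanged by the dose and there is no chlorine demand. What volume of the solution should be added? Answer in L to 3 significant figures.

Volume: 298 m³ = 298,000 L.
[OCl⁻]/[HOCl] = 10^(pH − pKa) = 10^(7.53 − 7.54) = 0.9772; fraction as HOCl = 1/(1 + 0.9772) = 0.5058.
Free chlorine required for 2.8 ppm HOCl: 2.8 / 0.5058 = 5.536 ppm.
FC to add: 5.536 − 0.6 = 4.936 mg/L as Cl₂.
Cl₂ equivalent: 4.936 mg/L × 298,000 L = 1471 g.
Product at 13.5% available Cl: 1471 / 0.135 = 10,900 g.
Volume: 10,900 g ÷ 1.11 g/mL = 9817 mL.

9.82 L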